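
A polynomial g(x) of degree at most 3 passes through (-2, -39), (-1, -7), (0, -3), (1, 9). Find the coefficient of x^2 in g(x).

4

Write g(x) = ax^3 + bx^2 + cx + d. Substituting each data point gives a linear system:
  -8a + 4b - 2c + d = -39
  -a + b - c + d = -7
  d = -3
  a + b + c + d = 9
Solving the system yields a = 6, b = 4, c = 2, d = -3.
So g(x) = 6x^3 + 4x^2 + 2x - 3.
The coefficient of x^2 is 4.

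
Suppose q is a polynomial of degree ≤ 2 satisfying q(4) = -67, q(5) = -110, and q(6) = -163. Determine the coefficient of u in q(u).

Write q(u) = au^2 + bu + c. Substituting each data point gives a linear system:
  16a + 4b + c = -67
  25a + 5b + c = -110
  36a + 6b + c = -163
Solving the system yields a = -5, b = 2, c = 5.
So q(u) = -5u^2 + 2u + 5.
The coefficient of u is 2.

2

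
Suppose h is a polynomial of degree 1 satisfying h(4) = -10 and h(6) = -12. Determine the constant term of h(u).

Write h(u) = au + b. Substituting each data point gives a linear system:
  4a + b = -10
  6a + b = -12
Solving the system yields a = -1, b = -6.
So h(u) = -u - 6.
The constant term is -6.

-6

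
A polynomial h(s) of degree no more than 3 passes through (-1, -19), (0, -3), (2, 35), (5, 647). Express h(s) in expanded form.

h(s) = 6s^3 - 5s^2 + 5s - 3

Using the Lagrange interpolation formula with nodes -1, 0, 2, 5:
  L_0(s) = s(s - 2)(s - 5) / -18
  L_1(s) = (s + 1)(s - 2)(s - 5) / 10
  L_2(s) = (s + 1)s(s - 5) / -18
  L_3(s) = (s + 1)s(s - 2) / 90
Then h(s) = -19·L_0(s) - 3·L_1(s) + 35·L_2(s) + 647·L_3(s).
Expanding and collecting terms gives h(s) = 6s³ - 5s² + 5s - 3.
Check: h(0) = -3. ✓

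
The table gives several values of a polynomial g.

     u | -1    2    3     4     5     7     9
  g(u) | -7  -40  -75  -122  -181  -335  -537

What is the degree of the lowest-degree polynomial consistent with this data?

2

Divided differences on the nodes -1, 2, 3, 4, 5, 7, 9:
  order 0: -7  -40  -75  -122  -181  -335  -537
  order 1: -11  -35  -47  -59  -77  -101
  order 2: -6  -6  -6  -6  -6
  order 3: 0  0  0  0
  order 4: 0  0  0
  order 5: 0  0
  order 6: 0
The order-2 divided differences are all -6 (nonzero) and every higher order vanishes, so the data lies on a polynomial of degree exactly 2.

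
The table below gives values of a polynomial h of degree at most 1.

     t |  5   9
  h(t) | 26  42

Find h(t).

Write h(t) = at + b. Substituting each data point gives a linear system:
  5a + b = 26
  9a + b = 42
Solving the system yields a = 4, b = 6.
So h(t) = 4t + 6.
Check: h(9) = 42. ✓

h(t) = 4t + 6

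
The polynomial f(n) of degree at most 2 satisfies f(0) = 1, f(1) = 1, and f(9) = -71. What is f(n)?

Write f(n) = an^2 + bn + c. Substituting each data point gives a linear system:
  c = 1
  a + b + c = 1
  81a + 9b + c = -71
Solving the system yields a = -1, b = 1, c = 1.
So f(n) = -n² + n + 1.
Check: f(9) = -71. ✓

f(n) = -n^2 + n + 1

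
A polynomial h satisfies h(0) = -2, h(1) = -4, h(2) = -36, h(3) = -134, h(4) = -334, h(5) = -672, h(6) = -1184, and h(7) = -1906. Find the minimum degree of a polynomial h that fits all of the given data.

3

Forward differences of the values at x = 0, 1, 2, 3, 4, 5, 6, 7:
  h  : -2  -4  -36  -134  -334  -672  -1184  -1906
  Δ  : -2  -32  -98  -200  -338  -512  -722
  Δ^2: -30  -66  -102  -138  -174  -210
  Δ^3: -36  -36  -36  -36  -36
  Δ^4: 0  0  0  0
  Δ^5: 0  0  0
  Δ^6: 0  0
  Δ^7: 0
The third differences are constant (-36) and nonzero, while all higher differences vanish, so the minimal degree is 3.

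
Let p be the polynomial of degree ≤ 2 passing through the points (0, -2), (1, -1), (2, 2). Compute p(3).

7

Using the Lagrange interpolation formula with nodes 0, 1, 2:
  L_0(s) = (s - 1)(s - 2) / 2
  L_1(s) = s(s - 2) / -1
  L_2(s) = s(s - 1) / 2
Then p(s) = -2·L_0(s) - 1·L_1(s) + 2·L_2(s).
Expanding and collecting terms gives p(s) = s^2 - 2.
Evaluating at s = 3: p(3) = 7.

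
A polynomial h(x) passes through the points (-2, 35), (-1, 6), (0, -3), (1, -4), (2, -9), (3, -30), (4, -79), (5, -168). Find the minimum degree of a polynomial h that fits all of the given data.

Forward differences of the values at x = -2, -1, 0, 1, 2, 3, 4, 5:
  h  : 35  6  -3  -4  -9  -30  -79  -168
  Δ  : -29  -9  -1  -5  -21  -49  -89
  Δ^2: 20  8  -4  -16  -28  -40
  Δ^3: -12  -12  -12  -12  -12
  Δ^4: 0  0  0  0
  Δ^5: 0  0  0
  Δ^6: 0  0
  Δ^7: 0
The third differences are constant (-12) and nonzero, while all higher differences vanish, so the minimal degree is 3.

3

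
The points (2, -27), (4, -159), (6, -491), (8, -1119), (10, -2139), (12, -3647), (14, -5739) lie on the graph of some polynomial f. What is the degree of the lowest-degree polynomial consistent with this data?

3

Forward differences of the values at u = 2, 4, 6, 8, 10, 12, 14:
  f  : -27  -159  -491  -1119  -2139  -3647  -5739
  Δ  : -132  -332  -628  -1020  -1508  -2092
  Δ^2: -200  -296  -392  -488  -584
  Δ^3: -96  -96  -96  -96
  Δ^4: 0  0  0
  Δ^5: 0  0
  Δ^6: 0
The third differences are constant (-96) and nonzero, while all higher differences vanish, so the minimal degree is 3.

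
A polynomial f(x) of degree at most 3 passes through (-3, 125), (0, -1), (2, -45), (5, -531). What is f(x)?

f(x) = -4x^3 - 6x - 1

Write f(x) = ax^3 + bx^2 + cx + d. Substituting each data point gives a linear system:
  -27a + 9b - 3c + d = 125
  d = -1
  8a + 4b + 2c + d = -45
  125a + 25b + 5c + d = -531
Solving the system yields a = -4, b = 0, c = -6, d = -1.
So f(x) = -4x^3 - 6x - 1.
Check: f(2) = -45. ✓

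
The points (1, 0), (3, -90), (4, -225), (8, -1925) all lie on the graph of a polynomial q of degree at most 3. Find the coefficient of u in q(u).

Write q(u) = au^3 + bu^2 + cu + d. Substituting each data point gives a linear system:
  a + b + c + d = 0
  27a + 9b + 3c + d = -90
  64a + 16b + 4c + d = -225
  512a + 64b + 8c + d = -1925
Solving the system yields a = -4, b = 2, c = -1, d = 3.
So q(u) = -4u³ + 2u² - u + 3.
The coefficient of u is -1.

-1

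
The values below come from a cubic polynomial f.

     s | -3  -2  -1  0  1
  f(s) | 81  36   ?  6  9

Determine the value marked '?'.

13

On equispaced nodes a degree-3 polynomial has vanishing fourth forward difference, so
  f(-3) - 4·f(-2) + 6·f(-1) - 4·f(0) + f(1) = 0.
Substituting the known values and solving for f(-1):
  6·f(-1) = 78
  f(-1) = 13.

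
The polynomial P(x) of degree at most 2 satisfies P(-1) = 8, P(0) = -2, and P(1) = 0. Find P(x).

Write P(x) = ax^2 + bx + c. Substituting each data point gives a linear system:
  a - b + c = 8
  c = -2
  a + b + c = 0
Solving the system yields a = 6, b = -4, c = -2.
So P(x) = 6x^2 - 4x - 2.
Check: P(-1) = 8. ✓

P(x) = 6x^2 - 4x - 2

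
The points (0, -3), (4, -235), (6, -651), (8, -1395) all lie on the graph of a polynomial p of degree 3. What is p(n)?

p(n) = -2n^3 - 5n^2 - 6n - 3

Using the Lagrange interpolation formula with nodes 0, 4, 6, 8:
  L_0(n) = (n - 4)(n - 6)(n - 8) / -192
  L_1(n) = n(n - 6)(n - 8) / 32
  L_2(n) = n(n - 4)(n - 8) / -24
  L_3(n) = n(n - 4)(n - 6) / 64
Then p(n) = -3·L_0(n) - 235·L_1(n) - 651·L_2(n) - 1395·L_3(n).
Expanding and collecting terms gives p(n) = -2n^3 - 5n^2 - 6n - 3.
Check: p(0) = -3. ✓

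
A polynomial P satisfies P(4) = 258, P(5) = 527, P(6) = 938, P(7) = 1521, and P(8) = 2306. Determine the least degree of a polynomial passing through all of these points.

Forward differences of the values at x = 4, 5, 6, 7, 8:
  P  : 258  527  938  1521  2306
  Δ  : 269  411  583  785
  Δ^2: 142  172  202
  Δ^3: 30  30
  Δ^4: 0
The third differences are constant (30) and nonzero, while all higher differences vanish, so the minimal degree is 3.

3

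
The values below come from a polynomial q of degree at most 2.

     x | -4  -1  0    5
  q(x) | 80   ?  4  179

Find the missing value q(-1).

The 3 known points determine the degree-2 polynomial uniquely.
Write q(x) = ax^2 + bx + c. Substituting each data point gives a linear system:
  16a - 4b + c = 80
  c = 4
  25a + 5b + c = 179
Solving the system yields a = 6, b = 5, c = 4.
So q(x) = 6x^2 + 5x + 4.
Then q(-1) = 5.

5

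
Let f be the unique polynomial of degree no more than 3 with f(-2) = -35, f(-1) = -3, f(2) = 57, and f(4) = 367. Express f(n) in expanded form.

Using the Lagrange interpolation formula with nodes -2, -1, 2, 4:
  L_0(n) = (n + 1)(n - 2)(n - 4) / -24
  L_1(n) = (n + 2)(n - 2)(n - 4) / 15
  L_2(n) = (n + 2)(n + 1)(n - 4) / -24
  L_3(n) = (n + 2)(n + 1)(n - 2) / 60
Then f(n) = -35·L_0(n) - 3·L_1(n) + 57·L_2(n) + 367·L_3(n).
Expanding and collecting terms gives f(n) = 5n^3 + 2n^2 + 3n + 3.
Check: f(-1) = -3. ✓

f(n) = 5n^3 + 2n^2 + 3n + 3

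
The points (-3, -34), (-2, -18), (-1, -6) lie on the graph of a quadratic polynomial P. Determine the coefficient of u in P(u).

Write P(u) = au^2 + bu + c. Substituting each data point gives a linear system:
  9a - 3b + c = -34
  4a - 2b + c = -18
  a - b + c = -6
Solving the system yields a = -2, b = 6, c = 2.
So P(u) = -2u^2 + 6u + 2.
The coefficient of u is 6.

6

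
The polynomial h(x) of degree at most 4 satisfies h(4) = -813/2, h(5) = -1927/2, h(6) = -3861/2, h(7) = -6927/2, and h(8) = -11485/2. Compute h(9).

Forward differences of the values at x = 4, 5, 6, 7, 8:
  h  : -813/2  -1927/2  -3861/2  -6927/2  -11485/2
  Δ  : -557  -967  -1533  -2279
  Δ^2: -410  -566  -746
  Δ^3: -156  -180
  Δ^4: -24
The fourth differences are constant, confirming degree 4.
Interpolating (Newton forward form) and evaluating at x = 9 gives h(9) = -17943/2.

-17943/2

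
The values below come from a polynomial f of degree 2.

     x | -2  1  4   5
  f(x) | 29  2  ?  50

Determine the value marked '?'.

29

The 3 known points determine the degree-2 polynomial uniquely.
Write f(x) = ax^2 + bx + c. Substituting each data point gives a linear system:
  4a - 2b + c = 29
  a + b + c = 2
  25a + 5b + c = 50
Solving the system yields a = 3, b = -6, c = 5.
So f(x) = 3x^2 - 6x + 5.
Then f(4) = 29.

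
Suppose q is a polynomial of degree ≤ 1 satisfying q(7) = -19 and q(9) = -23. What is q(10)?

-25

Write q(n) = an + b. Substituting each data point gives a linear system:
  7a + b = -19
  9a + b = -23
Solving the system yields a = -2, b = -5.
So q(n) = -2n - 5.
Then q(10) = -25.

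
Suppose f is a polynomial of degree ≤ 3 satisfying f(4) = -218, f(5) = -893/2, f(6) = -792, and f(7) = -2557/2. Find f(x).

f(x) = -4x^3 + (3/2)x^2 + 2x + 6

Write f(x) = ax^3 + bx^2 + cx + d. Substituting each data point gives a linear system:
  64a + 16b + 4c + d = -218
  125a + 25b + 5c + d = -893/2
  216a + 36b + 6c + d = -792
  343a + 49b + 7c + d = -2557/2
Solving the system yields a = -4, b = 3/2, c = 2, d = 6.
So f(x) = -4x^3 + (3/2)x^2 + 2x + 6.
Check: f(7) = -2557/2. ✓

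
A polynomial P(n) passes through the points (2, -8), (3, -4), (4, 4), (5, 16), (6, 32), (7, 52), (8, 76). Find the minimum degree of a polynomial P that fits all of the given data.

2

Forward differences of the values at n = 2, 3, 4, 5, 6, 7, 8:
  P  : -8  -4  4  16  32  52  76
  Δ  : 4  8  12  16  20  24
  Δ^2: 4  4  4  4  4
  Δ^3: 0  0  0  0
  Δ^4: 0  0  0
  Δ^5: 0  0
  Δ^6: 0
The second differences are constant (4) and nonzero, while all higher differences vanish, so the minimal degree is 2.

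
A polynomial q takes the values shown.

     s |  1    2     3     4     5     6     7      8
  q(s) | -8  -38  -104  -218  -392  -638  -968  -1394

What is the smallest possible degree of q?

3

Forward differences of the values at s = 1, 2, 3, 4, 5, 6, 7, 8:
  q  : -8  -38  -104  -218  -392  -638  -968  -1394
  Δ  : -30  -66  -114  -174  -246  -330  -426
  Δ^2: -36  -48  -60  -72  -84  -96
  Δ^3: -12  -12  -12  -12  -12
  Δ^4: 0  0  0  0
  Δ^5: 0  0  0
  Δ^6: 0  0
  Δ^7: 0
The third differences are constant (-12) and nonzero, while all higher differences vanish, so the minimal degree is 3.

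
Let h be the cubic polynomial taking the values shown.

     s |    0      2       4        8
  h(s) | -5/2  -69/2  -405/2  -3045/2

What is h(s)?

h(s) = -3s^3 + s^2 - 6s - 5/2

Write h(s) = as^3 + bs^2 + cs + d. Substituting each data point gives a linear system:
  d = -5/2
  8a + 4b + 2c + d = -69/2
  64a + 16b + 4c + d = -405/2
  512a + 64b + 8c + d = -3045/2
Solving the system yields a = -3, b = 1, c = -6, d = -5/2.
So h(s) = -3s^3 + s^2 - 6s - 5/2.
Check: h(4) = -405/2. ✓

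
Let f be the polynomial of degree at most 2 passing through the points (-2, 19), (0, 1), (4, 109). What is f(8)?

Write f(n) = an^2 + bn + c. Substituting each data point gives a linear system:
  4a - 2b + c = 19
  c = 1
  16a + 4b + c = 109
Solving the system yields a = 6, b = 3, c = 1.
So f(n) = 6n^2 + 3n + 1.
Then f(8) = 409.

409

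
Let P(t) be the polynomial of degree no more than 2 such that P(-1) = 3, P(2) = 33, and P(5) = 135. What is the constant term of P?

5

Write P(t) = at^2 + bt + c. Substituting each data point gives a linear system:
  a - b + c = 3
  4a + 2b + c = 33
  25a + 5b + c = 135
Solving the system yields a = 4, b = 6, c = 5.
So P(t) = 4t² + 6t + 5.
The constant term is 5.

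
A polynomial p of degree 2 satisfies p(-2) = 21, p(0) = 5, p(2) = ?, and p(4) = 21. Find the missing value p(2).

The 3 known points determine the degree-2 polynomial uniquely.
Write p(u) = au^2 + bu + c. Substituting each data point gives a linear system:
  4a - 2b + c = 21
  c = 5
  16a + 4b + c = 21
Solving the system yields a = 2, b = -4, c = 5.
So p(u) = 2u^2 - 4u + 5.
Then p(2) = 5.

5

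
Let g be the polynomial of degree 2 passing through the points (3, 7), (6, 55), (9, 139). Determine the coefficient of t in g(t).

Write g(t) = at^2 + bt + c. Substituting each data point gives a linear system:
  9a + 3b + c = 7
  36a + 6b + c = 55
  81a + 9b + c = 139
Solving the system yields a = 2, b = -2, c = -5.
So g(t) = 2t^2 - 2t - 5.
The coefficient of t is -2.

-2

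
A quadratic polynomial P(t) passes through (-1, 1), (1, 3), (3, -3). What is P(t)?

Using the Lagrange interpolation formula with nodes -1, 1, 3:
  L_0(t) = (t - 1)(t - 3) / 8
  L_1(t) = (t + 1)(t - 3) / -4
  L_2(t) = (t + 1)(t - 1) / 8
Then P(t) = 1·L_0(t) + 3·L_1(t) - 3·L_2(t).
Expanding and collecting terms gives P(t) = -t² + t + 3.
Check: P(3) = -3. ✓

P(t) = -t^2 + t + 3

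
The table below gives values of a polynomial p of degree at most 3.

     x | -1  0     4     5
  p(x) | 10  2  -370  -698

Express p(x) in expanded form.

p(x) = -5x^3 - 2x^2 - 5x + 2

Using the Lagrange interpolation formula with nodes -1, 0, 4, 5:
  L_0(x) = x(x - 4)(x - 5) / -30
  L_1(x) = (x + 1)(x - 4)(x - 5) / 20
  L_2(x) = (x + 1)x(x - 5) / -20
  L_3(x) = (x + 1)x(x - 4) / 30
Then p(x) = 10·L_0(x) + 2·L_1(x) - 370·L_2(x) - 698·L_3(x).
Expanding and collecting terms gives p(x) = -5x^3 - 2x^2 - 5x + 2.
Check: p(4) = -370. ✓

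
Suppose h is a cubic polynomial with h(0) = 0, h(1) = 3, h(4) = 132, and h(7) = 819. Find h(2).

Using the Lagrange interpolation formula with nodes 0, 1, 4, 7:
  L_0(n) = (n - 1)(n - 4)(n - 7) / -28
  L_1(n) = n(n - 4)(n - 7) / 18
  L_2(n) = n(n - 1)(n - 7) / -36
  L_3(n) = n(n - 1)(n - 4) / 126
Then h(n) = 0·L_0(n) + 3·L_1(n) + 132·L_2(n) + 819·L_3(n).
Expanding and collecting terms gives h(n) = 3n^3 - 5n^2 + 5n.
Evaluating at n = 2: h(2) = 14.

14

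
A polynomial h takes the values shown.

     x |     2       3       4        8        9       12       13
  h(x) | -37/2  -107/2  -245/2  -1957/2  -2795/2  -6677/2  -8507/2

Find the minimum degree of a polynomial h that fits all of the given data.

Divided differences on the nodes 2, 3, 4, 8, 9, 12, 13:
  order 0: -37/2  -107/2  -245/2  -1957/2  -2795/2  -6677/2  -8507/2
  order 1: -35  -69  -214  -419  -647  -915
  order 2: -17  -29  -41  -57  -67
  order 3: -2  -2  -2  -2
  order 4: 0  0  0
  order 5: 0  0
  order 6: 0
The order-3 divided differences are all -2 (nonzero) and every higher order vanishes, so the data lies on a polynomial of degree exactly 3.

3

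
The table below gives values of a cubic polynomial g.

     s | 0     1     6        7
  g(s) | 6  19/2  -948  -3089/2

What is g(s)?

g(s) = -5s^3 + (5/2)s^2 + 6s + 6

Write g(s) = as^3 + bs^2 + cs + d. Substituting each data point gives a linear system:
  d = 6
  a + b + c + d = 19/2
  216a + 36b + 6c + d = -948
  343a + 49b + 7c + d = -3089/2
Solving the system yields a = -5, b = 5/2, c = 6, d = 6.
So g(s) = -5s^3 + (5/2)s^2 + 6s + 6.
Check: g(6) = -948. ✓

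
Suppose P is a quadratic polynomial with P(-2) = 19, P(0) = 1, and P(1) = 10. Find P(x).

Using the Lagrange interpolation formula with nodes -2, 0, 1:
  L_0(x) = x(x - 1) / 6
  L_1(x) = (x + 2)(x - 1) / -2
  L_2(x) = (x + 2)x / 3
Then P(x) = 19·L_0(x) + 1·L_1(x) + 10·L_2(x).
Expanding and collecting terms gives P(x) = 6x² + 3x + 1.
Check: P(0) = 1. ✓

P(x) = 6x^2 + 3x + 1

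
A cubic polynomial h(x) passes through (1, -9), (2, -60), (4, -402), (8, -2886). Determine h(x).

Write h(x) = ax^3 + bx^2 + cx + d. Substituting each data point gives a linear system:
  a + b + c + d = -9
  8a + 4b + 2c + d = -60
  64a + 16b + 4c + d = -402
  512a + 64b + 8c + d = -2886
Solving the system yields a = -5, b = -5, c = -1, d = 2.
So h(x) = -5x^3 - 5x^2 - x + 2.
Check: h(8) = -2886. ✓

h(x) = -5x^3 - 5x^2 - x + 2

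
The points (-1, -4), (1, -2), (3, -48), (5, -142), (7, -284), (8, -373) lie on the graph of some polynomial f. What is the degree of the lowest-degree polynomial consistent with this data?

2

Divided differences on the nodes -1, 1, 3, 5, 7, 8:
  order 0: -4  -2  -48  -142  -284  -373
  order 1: 1  -23  -47  -71  -89
  order 2: -6  -6  -6  -6
  order 3: 0  0  0
  order 4: 0  0
  order 5: 0
The order-2 divided differences are all -6 (nonzero) and every higher order vanishes, so the data lies on a polynomial of degree exactly 2.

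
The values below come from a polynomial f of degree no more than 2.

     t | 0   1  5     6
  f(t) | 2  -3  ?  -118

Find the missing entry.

The 3 known points determine the degree-2 polynomial uniquely.
Write f(t) = at^2 + bt + c. Substituting each data point gives a linear system:
  c = 2
  a + b + c = -3
  36a + 6b + c = -118
Solving the system yields a = -3, b = -2, c = 2.
So f(t) = -3t^2 - 2t + 2.
Then f(5) = -83.

-83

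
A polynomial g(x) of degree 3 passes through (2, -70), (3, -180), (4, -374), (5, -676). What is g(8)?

Using the Lagrange interpolation formula with nodes 2, 3, 4, 5:
  L_0(x) = (x - 3)(x - 4)(x - 5) / -6
  L_1(x) = (x - 2)(x - 4)(x - 5) / 2
  L_2(x) = (x - 2)(x - 3)(x - 5) / -2
  L_3(x) = (x - 2)(x - 3)(x - 4) / 6
Then g(x) = -70·L_0(x) - 180·L_1(x) - 374·L_2(x) - 676·L_3(x).
Expanding and collecting terms gives g(x) = -4x^3 - 6x^2 - 4x - 6.
Evaluating at x = 8: g(8) = -2470.

-2470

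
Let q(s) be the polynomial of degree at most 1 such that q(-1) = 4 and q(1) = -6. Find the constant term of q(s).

-1

Write q(s) = as + b. Substituting each data point gives a linear system:
  -a + b = 4
  a + b = -6
Solving the system yields a = -5, b = -1.
So q(s) = -5s - 1.
The constant term is -1.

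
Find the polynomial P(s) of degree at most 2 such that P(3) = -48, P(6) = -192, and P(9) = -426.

Using the Lagrange interpolation formula with nodes 3, 6, 9:
  L_0(s) = (s - 6)(s - 9) / 18
  L_1(s) = (s - 3)(s - 9) / -9
  L_2(s) = (s - 3)(s - 6) / 18
Then P(s) = -48·L_0(s) - 192·L_1(s) - 426·L_2(s).
Expanding and collecting terms gives P(s) = -5s^2 - 3s + 6.
Check: P(3) = -48. ✓

P(s) = -5s^2 - 3s + 6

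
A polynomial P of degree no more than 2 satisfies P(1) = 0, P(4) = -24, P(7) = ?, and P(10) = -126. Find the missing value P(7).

On equispaced nodes a degree-2 polynomial has vanishing third forward difference, so
  - P(1) + 3·P(4) - 3·P(7) + P(10) = 0.
Substituting the known values and solving for P(7):
  -3·P(7) = 198
  P(7) = -66.

-66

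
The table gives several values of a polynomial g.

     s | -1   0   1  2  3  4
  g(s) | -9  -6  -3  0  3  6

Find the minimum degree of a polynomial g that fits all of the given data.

1

Forward differences of the values at s = -1, 0, 1, 2, 3, 4:
  g  : -9  -6  -3  0  3  6
  Δ  : 3  3  3  3  3
  Δ^2: 0  0  0  0
  Δ^3: 0  0  0
  Δ^4: 0  0
  Δ^5: 0
The first differences are constant (3) and nonzero, while all higher differences vanish, so the minimal degree is 1.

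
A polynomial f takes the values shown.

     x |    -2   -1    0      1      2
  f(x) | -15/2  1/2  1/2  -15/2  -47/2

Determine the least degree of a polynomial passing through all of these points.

Forward differences of the values at x = -2, -1, 0, 1, 2:
  f  : -15/2  1/2  1/2  -15/2  -47/2
  Δ  : 8  0  -8  -16
  Δ^2: -8  -8  -8
  Δ^3: 0  0
  Δ^4: 0
The second differences are constant (-8) and nonzero, while all higher differences vanish, so the minimal degree is 2.

2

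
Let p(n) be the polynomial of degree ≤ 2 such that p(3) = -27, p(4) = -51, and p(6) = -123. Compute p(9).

-291

Write p(n) = an^2 + bn + c. Substituting each data point gives a linear system:
  9a + 3b + c = -27
  16a + 4b + c = -51
  36a + 6b + c = -123
Solving the system yields a = -4, b = 4, c = -3.
So p(n) = -4n^2 + 4n - 3.
Then p(9) = -291.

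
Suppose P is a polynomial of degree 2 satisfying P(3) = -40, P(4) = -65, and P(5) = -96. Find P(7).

-176

Write P(n) = an^2 + bn + c. Substituting each data point gives a linear system:
  9a + 3b + c = -40
  16a + 4b + c = -65
  25a + 5b + c = -96
Solving the system yields a = -3, b = -4, c = -1.
So P(n) = -3n^2 - 4n - 1.
Then P(7) = -176.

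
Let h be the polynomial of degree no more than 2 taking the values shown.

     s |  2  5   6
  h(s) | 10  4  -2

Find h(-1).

Write h(s) = as^2 + bs + c. Substituting each data point gives a linear system:
  4a + 2b + c = 10
  25a + 5b + c = 4
  36a + 6b + c = -2
Solving the system yields a = -1, b = 5, c = 4.
So h(s) = -s² + 5s + 4.
Then h(-1) = -2.

-2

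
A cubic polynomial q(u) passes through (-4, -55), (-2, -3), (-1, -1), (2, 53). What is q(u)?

q(u) = 2u^3 + 6u^2 + 6u + 1

Write q(u) = au^3 + bu^2 + cu + d. Substituting each data point gives a linear system:
  -64a + 16b - 4c + d = -55
  -8a + 4b - 2c + d = -3
  -a + b - c + d = -1
  8a + 4b + 2c + d = 53
Solving the system yields a = 2, b = 6, c = 6, d = 1.
So q(u) = 2u³ + 6u² + 6u + 1.
Check: q(-4) = -55. ✓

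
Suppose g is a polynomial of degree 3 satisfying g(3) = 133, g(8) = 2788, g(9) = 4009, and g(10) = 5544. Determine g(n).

g(n) = 6n^3 - 5n^2 + 4n + 4

Using the Lagrange interpolation formula with nodes 3, 8, 9, 10:
  L_0(n) = (n - 8)(n - 9)(n - 10) / -210
  L_1(n) = (n - 3)(n - 9)(n - 10) / 10
  L_2(n) = (n - 3)(n - 8)(n - 10) / -6
  L_3(n) = (n - 3)(n - 8)(n - 9) / 14
Then g(n) = 133·L_0(n) + 2788·L_1(n) + 4009·L_2(n) + 5544·L_3(n).
Expanding and collecting terms gives g(n) = 6n^3 - 5n^2 + 4n + 4.
Check: g(8) = 2788. ✓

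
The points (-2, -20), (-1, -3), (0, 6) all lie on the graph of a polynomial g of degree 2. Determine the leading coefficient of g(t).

Write g(t) = at^2 + bt + c. Substituting each data point gives a linear system:
  4a - 2b + c = -20
  a - b + c = -3
  c = 6
Solving the system yields a = -4, b = 5, c = 6.
So g(t) = -4t^2 + 5t + 6.
The leading coefficient is -4.

-4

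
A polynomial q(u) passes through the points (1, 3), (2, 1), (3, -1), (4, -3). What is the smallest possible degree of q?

Divided differences on the nodes 1, 2, 3, 4:
  order 0: 3  1  -1  -3
  order 1: -2  -2  -2
  order 2: 0  0
  order 3: 0
The order-1 divided differences are all -2 (nonzero) and every higher order vanishes, so the data lies on a polynomial of degree exactly 1.

1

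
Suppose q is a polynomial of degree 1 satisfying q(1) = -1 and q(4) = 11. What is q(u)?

q(u) = 4u - 5

Using the Lagrange interpolation formula with nodes 1, 4:
  L_0(u) = (u - 4) / -3
  L_1(u) = (u - 1) / 3
Then q(u) = -1·L_0(u) + 11·L_1(u).
Expanding and collecting terms gives q(u) = 4u - 5.
Check: q(4) = 11. ✓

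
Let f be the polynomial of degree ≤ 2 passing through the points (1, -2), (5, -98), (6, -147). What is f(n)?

Write f(n) = an^2 + bn + c. Substituting each data point gives a linear system:
  a + b + c = -2
  25a + 5b + c = -98
  36a + 6b + c = -147
Solving the system yields a = -5, b = 6, c = -3.
So f(n) = -5n^2 + 6n - 3.
Check: f(1) = -2. ✓

f(n) = -5n^2 + 6n - 3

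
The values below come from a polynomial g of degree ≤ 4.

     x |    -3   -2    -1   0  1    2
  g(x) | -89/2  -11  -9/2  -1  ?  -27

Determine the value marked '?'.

-1/2

The 5 known points determine the degree-4 polynomial uniquely.
Write g(x) = ax^4 + bx^3 + cx^2 + dx + e. Substituting each data point gives a linear system:
  81a - 27b + 9c - 3d + e = -89/2
  16a - 8b + 4c - 2d + e = -11
  a - b + c - d + e = -9/2
  e = -1
  16a + 8b + 4c + 2d + e = -27
Solving the system yields a = -1, b = -2, c = -1/2, d = 4, e = -1.
So g(x) = -x⁴ - 2x³ - (1/2)x² + 4x - 1.
Then g(1) = -1/2.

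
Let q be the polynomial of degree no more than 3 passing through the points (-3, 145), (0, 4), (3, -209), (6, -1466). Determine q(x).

Write q(x) = ax^3 + bx^2 + cx + d. Substituting each data point gives a linear system:
  -27a + 9b - 3c + d = 145
  d = 4
  27a + 9b + 3c + d = -209
  216a + 36b + 6c + d = -1466
Solving the system yields a = -6, b = -4, c = -5, d = 4.
So q(x) = -6x³ - 4x² - 5x + 4.
Check: q(-3) = 145. ✓

q(x) = -6x^3 - 4x^2 - 5x + 4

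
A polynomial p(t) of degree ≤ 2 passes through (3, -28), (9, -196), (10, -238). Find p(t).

Write p(t) = at^2 + bt + c. Substituting each data point gives a linear system:
  9a + 3b + c = -28
  81a + 9b + c = -196
  100a + 10b + c = -238
Solving the system yields a = -2, b = -4, c = 2.
So p(t) = -2t^2 - 4t + 2.
Check: p(9) = -196. ✓

p(t) = -2t^2 - 4t + 2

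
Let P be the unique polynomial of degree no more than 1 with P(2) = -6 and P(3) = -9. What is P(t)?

Write P(t) = at + b. Substituting each data point gives a linear system:
  2a + b = -6
  3a + b = -9
Solving the system yields a = -3, b = 0.
So P(t) = -3t.
Check: P(3) = -9. ✓

P(t) = -3t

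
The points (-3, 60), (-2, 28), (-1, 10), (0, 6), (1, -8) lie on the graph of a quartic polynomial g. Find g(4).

-710

Forward differences of the values at n = -3, -2, -1, 0, 1:
  g  : 60  28  10  6  -8
  Δ  : -32  -18  -4  -14
  Δ^2: 14  14  -10
  Δ^3: 0  -24
  Δ^4: -24
The fourth differences are constant, confirming degree 4.
Interpolating (Newton forward form) and evaluating at n = 4 gives g(4) = -710.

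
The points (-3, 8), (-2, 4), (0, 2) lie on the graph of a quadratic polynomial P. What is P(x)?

Write P(x) = ax^2 + bx + c. Substituting each data point gives a linear system:
  9a - 3b + c = 8
  4a - 2b + c = 4
  c = 2
Solving the system yields a = 1, b = 1, c = 2.
So P(x) = x^2 + x + 2.
Check: P(0) = 2. ✓

P(x) = x^2 + x + 2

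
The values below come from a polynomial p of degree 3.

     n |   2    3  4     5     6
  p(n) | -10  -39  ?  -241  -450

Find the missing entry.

On equispaced nodes a degree-3 polynomial has vanishing fourth forward difference, so
  p(2) - 4·p(3) + 6·p(4) - 4·p(5) + p(6) = 0.
Substituting the known values and solving for p(4):
  6·p(4) = -660
  p(4) = -110.

-110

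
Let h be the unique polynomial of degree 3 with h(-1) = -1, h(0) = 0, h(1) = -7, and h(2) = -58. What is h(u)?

h(u) = -6u^3 - 4u^2 + 3u

Using the Lagrange interpolation formula with nodes -1, 0, 1, 2:
  L_0(u) = u(u - 1)(u - 2) / -6
  L_1(u) = (u + 1)(u - 1)(u - 2) / 2
  L_2(u) = (u + 1)u(u - 2) / -2
  L_3(u) = (u + 1)u(u - 1) / 6
Then h(u) = -1·L_0(u) + 0·L_1(u) - 7·L_2(u) - 58·L_3(u).
Expanding and collecting terms gives h(u) = -6u^3 - 4u^2 + 3u.
Check: h(1) = -7. ✓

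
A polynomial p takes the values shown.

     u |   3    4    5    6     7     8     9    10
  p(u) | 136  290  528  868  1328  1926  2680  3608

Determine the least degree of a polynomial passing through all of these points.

Forward differences of the values at u = 3, 4, 5, 6, 7, 8, 9, 10:
  p  : 136  290  528  868  1328  1926  2680  3608
  Δ  : 154  238  340  460  598  754  928
  Δ^2: 84  102  120  138  156  174
  Δ^3: 18  18  18  18  18
  Δ^4: 0  0  0  0
  Δ^5: 0  0  0
  Δ^6: 0  0
  Δ^7: 0
The third differences are constant (18) and nonzero, while all higher differences vanish, so the minimal degree is 3.

3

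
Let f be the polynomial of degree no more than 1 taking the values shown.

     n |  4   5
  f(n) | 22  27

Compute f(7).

Using the Lagrange interpolation formula with nodes 4, 5:
  L_0(n) = (n - 5) / -1
  L_1(n) = (n - 4) / 1
Then f(n) = 22·L_0(n) + 27·L_1(n).
Expanding and collecting terms gives f(n) = 5n + 2.
Evaluating at n = 7: f(7) = 37.

37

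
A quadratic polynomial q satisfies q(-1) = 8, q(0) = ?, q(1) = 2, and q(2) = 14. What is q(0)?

The 3 known points determine the degree-2 polynomial uniquely.
Write q(t) = at^2 + bt + c. Substituting each data point gives a linear system:
  a - b + c = 8
  a + b + c = 2
  4a + 2b + c = 14
Solving the system yields a = 5, b = -3, c = 0.
So q(t) = 5t^2 - 3t.
Then q(0) = 0.

0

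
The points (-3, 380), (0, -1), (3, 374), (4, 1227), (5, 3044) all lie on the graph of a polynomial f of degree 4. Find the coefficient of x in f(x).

Write f(x) = ax^4 + bx^3 + cx^2 + dx + e. Substituting each data point gives a linear system:
  81a - 27b + 9c - 3d + e = 380
  e = -1
  81a + 27b + 9c + 3d + e = 374
  256a + 64b + 16c + 4d + e = 1227
  625a + 125b + 25c + 5d + e = 3044
Solving the system yields a = 5, b = 0, c = -3, d = -1, e = -1.
So f(x) = 5x^4 - 3x^2 - x - 1.
The coefficient of x is -1.

-1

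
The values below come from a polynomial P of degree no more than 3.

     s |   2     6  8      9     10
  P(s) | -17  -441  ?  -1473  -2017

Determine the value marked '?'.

-1037

The 4 known points determine the degree-3 polynomial uniquely.
Write P(s) = as^3 + bs^2 + cs + d. Substituting each data point gives a linear system:
  8a + 4b + 2c + d = -17
  216a + 36b + 6c + d = -441
  729a + 81b + 9c + d = -1473
  1000a + 100b + 10c + d = -2017
Solving the system yields a = -2, b = 0, c = -2, d = 3.
So P(s) = -2s^3 - 2s + 3.
Then P(8) = -1037.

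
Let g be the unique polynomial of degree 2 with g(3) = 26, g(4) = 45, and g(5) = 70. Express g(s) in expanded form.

Using the Lagrange interpolation formula with nodes 3, 4, 5:
  L_0(s) = (s - 4)(s - 5) / 2
  L_1(s) = (s - 3)(s - 5) / -1
  L_2(s) = (s - 3)(s - 4) / 2
Then g(s) = 26·L_0(s) + 45·L_1(s) + 70·L_2(s).
Expanding and collecting terms gives g(s) = 3s^2 - 2s + 5.
Check: g(3) = 26. ✓

g(s) = 3s^2 - 2s + 5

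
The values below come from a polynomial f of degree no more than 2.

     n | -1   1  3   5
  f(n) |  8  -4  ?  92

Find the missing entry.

24

On equispaced nodes a degree-2 polynomial has vanishing third forward difference, so
  - f(-1) + 3·f(1) - 3·f(3) + f(5) = 0.
Substituting the known values and solving for f(3):
  -3·f(3) = -72
  f(3) = 24.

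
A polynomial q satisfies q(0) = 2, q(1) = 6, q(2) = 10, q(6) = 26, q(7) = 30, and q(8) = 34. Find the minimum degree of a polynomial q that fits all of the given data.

Divided differences on the nodes 0, 1, 2, 6, 7, 8:
  order 0: 2  6  10  26  30  34
  order 1: 4  4  4  4  4
  order 2: 0  0  0  0
  order 3: 0  0  0
  order 4: 0  0
  order 5: 0
The order-1 divided differences are all 4 (nonzero) and every higher order vanishes, so the data lies on a polynomial of degree exactly 1.

1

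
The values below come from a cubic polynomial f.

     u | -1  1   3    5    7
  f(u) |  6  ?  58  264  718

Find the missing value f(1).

4

The 4 known points determine the degree-3 polynomial uniquely.
Write f(u) = au^3 + bu^2 + cu + d. Substituting each data point gives a linear system:
  -a + b - c + d = 6
  27a + 9b + 3c + d = 58
  125a + 25b + 5c + d = 264
  343a + 49b + 7c + d = 718
Solving the system yields a = 2, b = 1, c = -3, d = 4.
So f(u) = 2u^3 + u^2 - 3u + 4.
Then f(1) = 4.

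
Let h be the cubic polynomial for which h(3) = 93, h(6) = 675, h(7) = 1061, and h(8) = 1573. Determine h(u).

h(u) = 3u^3 + 5u - 3

Write h(u) = au^3 + bu^2 + cu + d. Substituting each data point gives a linear system:
  27a + 9b + 3c + d = 93
  216a + 36b + 6c + d = 675
  343a + 49b + 7c + d = 1061
  512a + 64b + 8c + d = 1573
Solving the system yields a = 3, b = 0, c = 5, d = -3.
So h(u) = 3u^3 + 5u - 3.
Check: h(6) = 675. ✓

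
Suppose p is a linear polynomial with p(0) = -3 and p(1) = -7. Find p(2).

-11

Using the Lagrange interpolation formula with nodes 0, 1:
  L_0(s) = (s - 1) / -1
  L_1(s) = s / 1
Then p(s) = -3·L_0(s) - 7·L_1(s).
Expanding and collecting terms gives p(s) = -4s - 3.
Evaluating at s = 2: p(2) = -11.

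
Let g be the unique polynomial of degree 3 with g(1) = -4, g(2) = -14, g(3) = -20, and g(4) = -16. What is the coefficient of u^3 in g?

Write g(u) = au^3 + bu^2 + cu + d. Substituting each data point gives a linear system:
  a + b + c + d = -4
  8a + 4b + 2c + d = -14
  27a + 9b + 3c + d = -20
  64a + 16b + 4c + d = -16
Solving the system yields a = 1, b = -4, c = -5, d = 4.
So g(u) = u³ - 4u² - 5u + 4.
The leading coefficient is 1.

1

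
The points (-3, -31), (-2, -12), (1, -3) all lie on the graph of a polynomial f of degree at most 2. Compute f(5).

-103

Using the Lagrange interpolation formula with nodes -3, -2, 1:
  L_0(s) = (s + 2)(s - 1) / 4
  L_1(s) = (s + 3)(s - 1) / -3
  L_2(s) = (s + 3)(s + 2) / 12
Then f(s) = -31·L_0(s) - 12·L_1(s) - 3·L_2(s).
Expanding and collecting terms gives f(s) = -4s^2 - s + 2.
Evaluating at s = 5: f(5) = -103.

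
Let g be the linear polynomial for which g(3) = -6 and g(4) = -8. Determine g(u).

g(u) = -2u

Write g(u) = au + b. Substituting each data point gives a linear system:
  3a + b = -6
  4a + b = -8
Solving the system yields a = -2, b = 0.
So g(u) = -2u.
Check: g(3) = -6. ✓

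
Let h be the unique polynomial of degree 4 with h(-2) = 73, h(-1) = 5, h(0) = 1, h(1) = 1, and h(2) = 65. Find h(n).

Using the Lagrange interpolation formula with nodes -2, -1, 0, 1, 2:
  L_0(n) = (n + 1)n(n - 1)(n - 2) / 24
  L_1(n) = (n + 2)n(n - 1)(n - 2) / -6
  L_2(n) = (n + 2)(n + 1)(n - 1)(n - 2) / 4
  L_3(n) = (n + 2)(n + 1)n(n - 2) / -6
  L_4(n) = (n + 2)(n + 1)n(n - 1) / 24
Then h(n) = 73·L_0(n) + 5·L_1(n) + 1·L_2(n) + 1·L_3(n) + 65·L_4(n).
Expanding and collecting terms gives h(n) = 5n⁴ - 3n² - 2n + 1.
Check: h(-2) = 73. ✓

h(n) = 5n^4 - 3n^2 - 2n + 1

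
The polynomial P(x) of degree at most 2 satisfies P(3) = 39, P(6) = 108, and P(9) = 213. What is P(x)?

P(x) = 2x^2 + 5x + 6

Write P(x) = ax^2 + bx + c. Substituting each data point gives a linear system:
  9a + 3b + c = 39
  36a + 6b + c = 108
  81a + 9b + c = 213
Solving the system yields a = 2, b = 5, c = 6.
So P(x) = 2x^2 + 5x + 6.
Check: P(3) = 39. ✓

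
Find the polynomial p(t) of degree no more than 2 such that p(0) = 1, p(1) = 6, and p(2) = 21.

p(t) = 5t^2 + 1

Using the Lagrange interpolation formula with nodes 0, 1, 2:
  L_0(t) = (t - 1)(t - 2) / 2
  L_1(t) = t(t - 2) / -1
  L_2(t) = t(t - 1) / 2
Then p(t) = 1·L_0(t) + 6·L_1(t) + 21·L_2(t).
Expanding and collecting terms gives p(t) = 5t² + 1.
Check: p(2) = 21. ✓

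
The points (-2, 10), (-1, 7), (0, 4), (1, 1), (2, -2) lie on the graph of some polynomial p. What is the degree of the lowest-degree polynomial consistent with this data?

1

Forward differences of the values at s = -2, -1, 0, 1, 2:
  p  : 10  7  4  1  -2
  Δ  : -3  -3  -3  -3
  Δ^2: 0  0  0
  Δ^3: 0  0
  Δ^4: 0
The first differences are constant (-3) and nonzero, while all higher differences vanish, so the minimal degree is 1.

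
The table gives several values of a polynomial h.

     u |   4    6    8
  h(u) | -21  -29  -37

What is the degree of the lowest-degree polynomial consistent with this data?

1

Forward differences of the values at u = 4, 6, 8:
  h  : -21  -29  -37
  Δ  : -8  -8
  Δ^2: 0
The first differences are constant (-8) and nonzero, while all higher differences vanish, so the minimal degree is 1.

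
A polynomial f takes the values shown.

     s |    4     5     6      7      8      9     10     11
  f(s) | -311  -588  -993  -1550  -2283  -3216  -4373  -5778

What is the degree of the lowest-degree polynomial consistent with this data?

Forward differences of the values at s = 4, 5, 6, 7, 8, 9, 10, 11:
  f  : -311  -588  -993  -1550  -2283  -3216  -4373  -5778
  Δ  : -277  -405  -557  -733  -933  -1157  -1405
  Δ^2: -128  -152  -176  -200  -224  -248
  Δ^3: -24  -24  -24  -24  -24
  Δ^4: 0  0  0  0
  Δ^5: 0  0  0
  Δ^6: 0  0
  Δ^7: 0
The third differences are constant (-24) and nonzero, while all higher differences vanish, so the minimal degree is 3.

3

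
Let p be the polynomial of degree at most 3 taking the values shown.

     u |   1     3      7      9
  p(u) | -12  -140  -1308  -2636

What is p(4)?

Write p(u) = au^3 + bu^2 + cu + d. Substituting each data point gives a linear system:
  a + b + c + d = -12
  27a + 9b + 3c + d = -140
  343a + 49b + 7c + d = -1308
  729a + 81b + 9c + d = -2636
Solving the system yields a = -3, b = -5, c = -5, d = 1.
So p(u) = -3u^3 - 5u^2 - 5u + 1.
Then p(4) = -291.

-291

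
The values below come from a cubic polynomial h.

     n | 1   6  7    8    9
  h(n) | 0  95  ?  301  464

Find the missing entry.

The 4 known points determine the degree-3 polynomial uniquely.
Write h(n) = an^3 + bn^2 + cn + d. Substituting each data point gives a linear system:
  a + b + c + d = 0
  216a + 36b + 6c + d = 95
  512a + 64b + 8c + d = 301
  729a + 81b + 9c + d = 464
Solving the system yields a = 1, b = -3, c = -3, d = 5.
So h(n) = n³ - 3n² - 3n + 5.
Then h(7) = 180.

180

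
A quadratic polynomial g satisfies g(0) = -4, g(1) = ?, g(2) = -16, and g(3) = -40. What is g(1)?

-4

The 3 known points determine the degree-2 polynomial uniquely.
Write g(x) = ax^2 + bx + c. Substituting each data point gives a linear system:
  c = -4
  4a + 2b + c = -16
  9a + 3b + c = -40
Solving the system yields a = -6, b = 6, c = -4.
So g(x) = -6x^2 + 6x - 4.
Then g(1) = -4.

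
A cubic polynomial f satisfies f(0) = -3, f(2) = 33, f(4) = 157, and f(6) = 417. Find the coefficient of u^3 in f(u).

1

Write f(u) = au^3 + bu^2 + cu + d. Substituting each data point gives a linear system:
  d = -3
  8a + 4b + 2c + d = 33
  64a + 16b + 4c + d = 157
  216a + 36b + 6c + d = 417
Solving the system yields a = 1, b = 5, c = 4, d = -3.
So f(u) = u^3 + 5u^2 + 4u - 3.
The leading coefficient is 1.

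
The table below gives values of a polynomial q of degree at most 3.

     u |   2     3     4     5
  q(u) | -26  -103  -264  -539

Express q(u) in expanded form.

Using the Lagrange interpolation formula with nodes 2, 3, 4, 5:
  L_0(u) = (u - 3)(u - 4)(u - 5) / -6
  L_1(u) = (u - 2)(u - 4)(u - 5) / 2
  L_2(u) = (u - 2)(u - 3)(u - 5) / -2
  L_3(u) = (u - 2)(u - 3)(u - 4) / 6
Then q(u) = -26·L_0(u) - 103·L_1(u) - 264·L_2(u) - 539·L_3(u).
Expanding and collecting terms gives q(u) = -5u^3 + 3u^2 + 3u - 4.
Check: q(2) = -26. ✓

q(u) = -5u^3 + 3u^2 + 3u - 4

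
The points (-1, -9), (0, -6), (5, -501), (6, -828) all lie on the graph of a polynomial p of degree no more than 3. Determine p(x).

Using the Lagrange interpolation formula with nodes -1, 0, 5, 6:
  L_0(x) = x(x - 5)(x - 6) / -42
  L_1(x) = (x + 1)(x - 5)(x - 6) / 30
  L_2(x) = (x + 1)x(x - 6) / -30
  L_3(x) = (x + 1)x(x - 5) / 42
Then p(x) = -9·L_0(x) - 6·L_1(x) - 501·L_2(x) - 828·L_3(x).
Expanding and collecting terms gives p(x) = -3x^3 - 5x^2 + x - 6.
Check: p(0) = -6. ✓

p(x) = -3x^3 - 5x^2 + x - 6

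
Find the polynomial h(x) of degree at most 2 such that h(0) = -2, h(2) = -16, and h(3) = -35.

Write h(x) = ax^2 + bx + c. Substituting each data point gives a linear system:
  c = -2
  4a + 2b + c = -16
  9a + 3b + c = -35
Solving the system yields a = -4, b = 1, c = -2.
So h(x) = -4x^2 + x - 2.
Check: h(3) = -35. ✓

h(x) = -4x^2 + x - 2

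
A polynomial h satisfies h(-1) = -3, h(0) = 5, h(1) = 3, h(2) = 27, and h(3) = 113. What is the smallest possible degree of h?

Forward differences of the values at u = -1, 0, 1, 2, 3:
  h  : -3  5  3  27  113
  Δ  : 8  -2  24  86
  Δ^2: -10  26  62
  Δ^3: 36  36
  Δ^4: 0
The third differences are constant (36) and nonzero, while all higher differences vanish, so the minimal degree is 3.

3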